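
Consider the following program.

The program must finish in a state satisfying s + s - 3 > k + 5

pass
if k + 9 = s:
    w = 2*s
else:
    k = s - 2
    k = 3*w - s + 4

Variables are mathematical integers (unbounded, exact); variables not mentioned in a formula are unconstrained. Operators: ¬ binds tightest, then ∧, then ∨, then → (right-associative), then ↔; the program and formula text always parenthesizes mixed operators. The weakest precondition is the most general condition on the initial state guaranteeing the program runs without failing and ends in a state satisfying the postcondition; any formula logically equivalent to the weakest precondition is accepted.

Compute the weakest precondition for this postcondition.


Working backward. After the program, the postcondition s + s - 3 > k + 5 must hold; in canonical form it is 2*s > k + 8.
Then branch requires 2*s > k + 8; else branch requires 3*s > 3*w + 12.
Before the if: (k = s - 9 → 2*s > k + 8) ∧ ((¬(k = s - 9)) → 3*s > 3*w + 12)
Before skip: (k = s - 9 → 2*s > k + 8) ∧ ((¬(k = s - 9)) → 3*s > 3*w + 12)
Answer: WP = (k = s - 9 → 2*s > k + 8) ∧ ((¬(k = s - 9)) → 3*s > 3*w + 12)


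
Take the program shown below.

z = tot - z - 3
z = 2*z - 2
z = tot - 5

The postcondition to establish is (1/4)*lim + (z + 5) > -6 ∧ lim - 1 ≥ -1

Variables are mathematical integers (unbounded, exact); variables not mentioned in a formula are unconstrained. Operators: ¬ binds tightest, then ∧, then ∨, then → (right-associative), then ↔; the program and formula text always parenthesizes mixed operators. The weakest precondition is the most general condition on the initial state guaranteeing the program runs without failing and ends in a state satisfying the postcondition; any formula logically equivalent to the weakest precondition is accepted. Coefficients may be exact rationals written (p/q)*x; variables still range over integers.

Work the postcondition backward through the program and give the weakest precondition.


Working backward. After the program, the postcondition (1/4)*lim + (z + 5) > -6 ∧ lim - 1 ≥ -1 must hold; in canonical form it is (1/4)*lim + z > -11 ∧ lim ≥ 0.
Before z := tot - 5: (1/4)*lim + tot > -6 ∧ lim ≥ 0
Before z := 2*z - 2: (1/4)*lim + tot > -6 ∧ lim ≥ 0
Before z := tot - z - 3: (1/4)*lim + tot > -6 ∧ lim ≥ 0
Answer: WP = (1/4)*lim + tot > -6 ∧ lim ≥ 0


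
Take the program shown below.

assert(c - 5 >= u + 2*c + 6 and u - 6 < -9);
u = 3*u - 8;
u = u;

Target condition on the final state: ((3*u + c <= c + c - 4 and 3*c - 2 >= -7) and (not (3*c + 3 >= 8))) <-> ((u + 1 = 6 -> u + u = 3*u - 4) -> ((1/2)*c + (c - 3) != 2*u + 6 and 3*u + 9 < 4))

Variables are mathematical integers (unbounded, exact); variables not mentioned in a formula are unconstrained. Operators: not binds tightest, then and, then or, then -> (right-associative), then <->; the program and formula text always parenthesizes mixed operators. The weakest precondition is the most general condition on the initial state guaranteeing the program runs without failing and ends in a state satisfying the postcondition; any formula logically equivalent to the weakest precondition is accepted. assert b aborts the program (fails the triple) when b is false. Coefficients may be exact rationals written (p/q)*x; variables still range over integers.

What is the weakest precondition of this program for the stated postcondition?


Working backward. After the program, the postcondition ((3*u + c <= c + c - 4 and 3*c - 2 >= -7) and (not (3*c + 3 >= 8))) <-> ((u + 1 = 6 -> u + u = 3*u - 4) -> ((1/2)*c + (c - 3) != 2*u + 6 and 3*u + 9 < 4)) must hold; in canonical form it is (3*u <= c - 4 and 3*c >= -5 and (not (3*c >= 5))) <-> ((u = 5 -> u = 4) -> ((3/2)*c != 2*u + 9 and 3*u < -5)).
Before u := u: (3*u <= c - 4 and 3*c >= -5 and (not (3*c >= 5))) <-> ((u = 5 -> u = 4) -> ((3/2)*c != 2*u + 9 and 3*u < -5))
Before u := 3*u - 8: (9*u <= c + 20 and 3*c >= -5 and (not (3*c >= 5))) <-> ((3*u = 13 -> 3*u = 12) -> ((3/2)*c != 6*u - 7 and 9*u < 19))
Before assert c - 5 >= u + 2*c + 6 and u - 6 < -9: c + u <= -11 and u < -3 and ((9*u <= c + 20 and 3*c >= -5 and (not (3*c >= 5))) <-> ((3*u = 13 -> 3*u = 12) -> ((3/2)*c != 6*u - 7 and 9*u < 19)))
Answer: WP = c + u <= -11 and u < -3 and ((9*u <= c + 20 and 3*c >= -5 and (not (3*c >= 5))) <-> ((3*u = 13 -> 3*u = 12) -> ((3/2)*c != 6*u - 7 and 9*u < 19)))


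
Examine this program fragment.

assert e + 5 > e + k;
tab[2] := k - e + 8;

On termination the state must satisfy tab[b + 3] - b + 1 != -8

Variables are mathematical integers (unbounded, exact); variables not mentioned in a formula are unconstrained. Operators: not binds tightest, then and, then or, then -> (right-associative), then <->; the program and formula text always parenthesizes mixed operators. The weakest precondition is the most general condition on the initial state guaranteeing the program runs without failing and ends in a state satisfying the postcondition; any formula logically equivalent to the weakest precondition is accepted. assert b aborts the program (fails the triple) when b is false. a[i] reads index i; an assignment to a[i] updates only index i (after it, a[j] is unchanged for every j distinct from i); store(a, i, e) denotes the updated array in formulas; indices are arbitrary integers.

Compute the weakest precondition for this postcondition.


Working backward. After the program, the postcondition tab[b + 3] - b + 1 != -8 must hold; in canonical form it is tab[b + 3] != b - 9.
Before tab[2] := k - e + 8: store(tab, 2, -e + k + 8)[b + 3] != b - 9
Before assert e + 5 > e + k: k < 5 and store(tab, 2, -e + k + 8)[b + 3] != b - 9
Answer: WP = k < 5 and store(tab, 2, -e + k + 8)[b + 3] != b - 9


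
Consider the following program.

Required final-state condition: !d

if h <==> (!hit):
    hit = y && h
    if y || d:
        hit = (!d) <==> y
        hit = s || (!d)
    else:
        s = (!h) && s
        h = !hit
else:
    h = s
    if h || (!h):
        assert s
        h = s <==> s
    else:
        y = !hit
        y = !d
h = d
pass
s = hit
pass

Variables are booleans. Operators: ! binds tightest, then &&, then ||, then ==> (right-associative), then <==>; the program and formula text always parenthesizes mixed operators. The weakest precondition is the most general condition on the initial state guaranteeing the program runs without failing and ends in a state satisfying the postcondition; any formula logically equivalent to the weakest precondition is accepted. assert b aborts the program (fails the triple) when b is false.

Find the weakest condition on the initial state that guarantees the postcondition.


Working backward. After the program, !d must hold.
Before skip: !d
Before s := hit: !d
Before skip: !d
Before h := d: !d
Then branch requires ((y || d) ==> (!d)) && ((!(y || d)) ==> (!d)); else branch requires s && (!d).
Before the if: ((h <==> (!hit)) ==> (((y || d) ==> (!d)) && ((!(y || d)) ==> (!d)))) && ((!(h <==> (!hit))) ==> (s && (!d)))
Answer: WP = ((h <==> (!hit)) ==> (((y || d) ==> (!d)) && ((!(y || d)) ==> (!d)))) && ((!(h <==> (!hit))) ==> (s && (!d)))


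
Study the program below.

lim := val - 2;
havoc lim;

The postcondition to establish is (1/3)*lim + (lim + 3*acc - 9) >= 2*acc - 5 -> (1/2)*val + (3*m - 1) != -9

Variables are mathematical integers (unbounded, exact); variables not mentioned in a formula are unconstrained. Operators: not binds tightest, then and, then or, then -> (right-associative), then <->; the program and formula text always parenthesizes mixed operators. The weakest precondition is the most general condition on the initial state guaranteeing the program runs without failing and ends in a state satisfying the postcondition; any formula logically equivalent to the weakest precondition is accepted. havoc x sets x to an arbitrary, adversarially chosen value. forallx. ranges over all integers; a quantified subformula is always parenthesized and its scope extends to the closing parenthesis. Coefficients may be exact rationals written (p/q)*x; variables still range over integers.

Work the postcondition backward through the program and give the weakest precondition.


Working backward. After the program, the postcondition (1/3)*lim + (lim + 3*acc - 9) >= 2*acc - 5 -> (1/2)*val + (3*m - 1) != -9 must hold; in canonical form it is acc + (4/3)*lim >= 4 -> 3*m + (1/2)*val != -8.
Before havoc lim: forall lim_1. (acc + (4/3)*lim_1 >= 4 -> 3*m + (1/2)*val != -8)
Before lim := val - 2: forall lim_1. (acc + (4/3)*lim_1 >= 4 -> 3*m + (1/2)*val != -8)
Answer: WP = forall lim_1. (acc + (4/3)*lim_1 >= 4 -> 3*m + (1/2)*val != -8)


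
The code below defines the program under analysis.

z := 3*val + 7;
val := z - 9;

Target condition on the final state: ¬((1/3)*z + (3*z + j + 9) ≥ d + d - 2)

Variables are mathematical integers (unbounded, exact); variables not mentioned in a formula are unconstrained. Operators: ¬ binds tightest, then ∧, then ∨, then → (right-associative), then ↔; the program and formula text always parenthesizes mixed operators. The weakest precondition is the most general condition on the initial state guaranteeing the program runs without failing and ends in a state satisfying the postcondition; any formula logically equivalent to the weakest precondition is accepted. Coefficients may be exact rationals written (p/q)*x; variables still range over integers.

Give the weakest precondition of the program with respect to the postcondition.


Working backward. After the program, the postcondition ¬((1/3)*z + (3*z + j + 9) ≥ d + d - 2) must hold; in canonical form it is ¬(j + (10/3)*z ≥ 2*d - 11).
Before val := z - 9: ¬(j + (10/3)*z ≥ 2*d - 11)
Before z := 3*val + 7: ¬(j + 10*val ≥ 2*d - 103/3)
Answer: WP = ¬(j + 10*val ≥ 2*d - 103/3)


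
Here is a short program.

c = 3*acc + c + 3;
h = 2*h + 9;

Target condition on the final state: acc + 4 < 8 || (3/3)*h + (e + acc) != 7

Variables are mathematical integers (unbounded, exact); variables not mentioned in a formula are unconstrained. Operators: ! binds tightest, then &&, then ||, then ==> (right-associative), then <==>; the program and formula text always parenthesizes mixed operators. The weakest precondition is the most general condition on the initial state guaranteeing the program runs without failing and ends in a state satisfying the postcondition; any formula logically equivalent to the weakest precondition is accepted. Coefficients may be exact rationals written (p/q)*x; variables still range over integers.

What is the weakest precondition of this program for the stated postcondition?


Working backward. After the program, the postcondition acc + 4 < 8 || (3/3)*h + (e + acc) != 7 must hold; in canonical form it is acc < 4 || acc + e + h != 7.
Before h := 2*h + 9: acc < 4 || acc + e + 2*h != -2
Before c := 3*acc + c + 3: acc < 4 || acc + e + 2*h != -2
Answer: WP = acc < 4 || acc + e + 2*h != -2


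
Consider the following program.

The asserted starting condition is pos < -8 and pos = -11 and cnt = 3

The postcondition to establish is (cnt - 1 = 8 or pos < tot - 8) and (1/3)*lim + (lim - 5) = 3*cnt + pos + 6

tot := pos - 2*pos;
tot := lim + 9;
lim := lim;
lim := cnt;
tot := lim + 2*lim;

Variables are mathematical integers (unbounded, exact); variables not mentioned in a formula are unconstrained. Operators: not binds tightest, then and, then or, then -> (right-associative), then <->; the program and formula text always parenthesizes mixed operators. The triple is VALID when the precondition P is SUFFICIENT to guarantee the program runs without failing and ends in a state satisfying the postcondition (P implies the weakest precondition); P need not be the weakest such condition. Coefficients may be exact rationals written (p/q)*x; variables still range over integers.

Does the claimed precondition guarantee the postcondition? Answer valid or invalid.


Working backward. After the program, the postcondition (cnt - 1 = 8 or pos < tot - 8) and (1/3)*lim + (lim - 5) = 3*cnt + pos + 6 must hold; in canonical form it is (cnt = 9 or pos < tot - 8) and (4/3)*lim = 3*cnt + pos + 11.
Before tot := lim + 2*lim: (cnt = 9 or pos < 3*lim - 8) and (4/3)*lim = 3*cnt + pos + 11
Before lim := cnt: (cnt = 9 or pos < 3*cnt - 8) and (5/3)*cnt + pos = -11
Before lim := lim: (cnt = 9 or pos < 3*cnt - 8) and (5/3)*cnt + pos = -11
Before tot := lim + 9: (cnt = 9 or pos < 3*cnt - 8) and (5/3)*cnt + pos = -11
Before tot := pos - 2*pos: (cnt = 9 or pos < 3*cnt - 8) and (5/3)*cnt + pos = -11
The weakest precondition is (cnt = 9 or pos < 3*cnt - 8) and (5/3)*cnt + pos = -11.
Check whether pos < -8 and pos = -11 and cnt = 3 implies it.
Countermodel: at the initial state cnt = 3, pos = -11, the precondition holds but the weakest precondition fails.
Answer: invalid


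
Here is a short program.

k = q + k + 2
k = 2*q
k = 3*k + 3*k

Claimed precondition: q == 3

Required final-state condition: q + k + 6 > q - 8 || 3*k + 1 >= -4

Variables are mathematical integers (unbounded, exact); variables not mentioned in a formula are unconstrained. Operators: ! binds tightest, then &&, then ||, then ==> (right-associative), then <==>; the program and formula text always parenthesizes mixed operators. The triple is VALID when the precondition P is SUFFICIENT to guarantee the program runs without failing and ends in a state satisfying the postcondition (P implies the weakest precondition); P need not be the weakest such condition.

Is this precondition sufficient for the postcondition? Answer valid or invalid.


Working backward. After the program, the postcondition q + k + 6 > q - 8 || 3*k + 1 >= -4 must hold; in canonical form it is k > -14 || 3*k >= -5.
Before k := 3*k + 3*k: 6*k > -14 || 18*k >= -5
Before k := 2*q: 12*q > -14 || 36*q >= -5
Before k := q + k + 2: 12*q > -14 || 36*q >= -5
The weakest precondition is 12*q > -14 || 36*q >= -5.
Check whether q == 3 implies it.
Every state satisfying the precondition satisfies the weakest precondition: the implication holds.
Answer: valid


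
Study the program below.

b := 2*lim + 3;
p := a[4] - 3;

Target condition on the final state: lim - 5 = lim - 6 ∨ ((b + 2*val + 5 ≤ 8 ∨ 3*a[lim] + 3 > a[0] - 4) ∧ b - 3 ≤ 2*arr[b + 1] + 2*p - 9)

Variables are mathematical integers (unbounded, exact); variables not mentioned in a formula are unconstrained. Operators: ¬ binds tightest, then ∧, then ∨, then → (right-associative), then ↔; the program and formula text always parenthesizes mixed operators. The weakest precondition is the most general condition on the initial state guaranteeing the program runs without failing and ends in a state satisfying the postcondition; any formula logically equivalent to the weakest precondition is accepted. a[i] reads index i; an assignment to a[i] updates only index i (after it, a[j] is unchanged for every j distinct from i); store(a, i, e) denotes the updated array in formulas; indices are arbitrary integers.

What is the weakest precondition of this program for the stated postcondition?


Working backward. After the program, the postcondition lim - 5 = lim - 6 ∨ ((b + 2*val + 5 ≤ 8 ∨ 3*a[lim] + 3 > a[0] - 4) ∧ b - 3 ≤ 2*arr[b + 1] + 2*p - 9) must hold; in canonical form it is (b + 2*val ≤ 3 ∨ 3*a[lim] > a[0] - 7) ∧ b ≤ 2*arr[b + 1] + 2*p - 6.
Before p := a[4] - 3: (b + 2*val ≤ 3 ∨ 3*a[lim] > a[0] - 7) ∧ b ≤ 2*a[4] + 2*arr[b + 1] - 12
Before b := 2*lim + 3: (2*lim + 2*val ≤ 0 ∨ 3*a[lim] > a[0] - 7) ∧ 2*lim ≤ 2*a[4] + 2*arr[2*lim + 4] - 15
Answer: WP = (2*lim + 2*val ≤ 0 ∨ 3*a[lim] > a[0] - 7) ∧ 2*lim ≤ 2*a[4] + 2*arr[2*lim + 4] - 15


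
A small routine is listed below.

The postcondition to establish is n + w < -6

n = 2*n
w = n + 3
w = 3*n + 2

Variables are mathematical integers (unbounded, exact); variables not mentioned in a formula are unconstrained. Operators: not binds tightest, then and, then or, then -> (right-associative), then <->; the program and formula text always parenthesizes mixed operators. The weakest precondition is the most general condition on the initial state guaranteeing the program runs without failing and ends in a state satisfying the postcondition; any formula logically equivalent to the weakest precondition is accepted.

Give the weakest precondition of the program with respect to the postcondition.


Working backward. After the program, n + w < -6 must hold.
Before w := 3*n + 2: 4*n < -8
Before w := n + 3: 4*n < -8
Before n := 2*n: 8*n < -8
Answer: WP = 8*n < -8


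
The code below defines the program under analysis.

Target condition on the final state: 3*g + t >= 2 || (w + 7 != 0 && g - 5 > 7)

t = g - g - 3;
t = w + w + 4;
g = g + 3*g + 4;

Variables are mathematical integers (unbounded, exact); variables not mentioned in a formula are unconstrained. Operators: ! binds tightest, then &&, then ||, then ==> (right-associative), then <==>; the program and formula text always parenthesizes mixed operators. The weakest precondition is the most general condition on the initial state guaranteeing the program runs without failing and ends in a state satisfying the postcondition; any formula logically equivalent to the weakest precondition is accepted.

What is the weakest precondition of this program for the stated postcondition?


Working backward. After the program, the postcondition 3*g + t >= 2 || (w + 7 != 0 && g - 5 > 7) must hold; in canonical form it is 3*g + t >= 2 || (w != -7 && g > 12).
Before g := g + 3*g + 4: 12*g + t >= -10 || (w != -7 && 4*g > 8)
Before t := w + w + 4: 12*g + 2*w >= -14 || (w != -7 && 4*g > 8)
Before t := g - g - 3: 12*g + 2*w >= -14 || (w != -7 && 4*g > 8)
Answer: WP = 12*g + 2*w >= -14 || (w != -7 && 4*g > 8)


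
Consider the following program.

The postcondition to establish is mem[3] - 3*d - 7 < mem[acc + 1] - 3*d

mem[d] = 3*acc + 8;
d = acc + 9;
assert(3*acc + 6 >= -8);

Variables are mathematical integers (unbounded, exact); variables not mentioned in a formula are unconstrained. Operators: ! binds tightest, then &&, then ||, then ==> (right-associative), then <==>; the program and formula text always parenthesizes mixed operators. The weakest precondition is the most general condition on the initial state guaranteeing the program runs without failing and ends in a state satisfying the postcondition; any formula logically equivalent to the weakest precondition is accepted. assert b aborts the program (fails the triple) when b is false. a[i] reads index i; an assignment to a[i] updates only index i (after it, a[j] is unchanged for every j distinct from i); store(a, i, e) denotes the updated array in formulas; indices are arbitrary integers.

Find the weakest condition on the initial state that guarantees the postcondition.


Working backward. After the program, the postcondition mem[3] - 3*d - 7 < mem[acc + 1] - 3*d must hold; in canonical form it is mem[3] < mem[acc + 1] + 7.
Before assert 3*acc + 6 >= -8: 3*acc >= -14 && mem[3] < mem[acc + 1] + 7
Before d := acc + 9: 3*acc >= -14 && mem[3] < mem[acc + 1] + 7
Before mem[d] := 3*acc + 8: 3*acc >= -14 && store(mem, d, 3*acc + 8)[3] < store(mem, d, 3*acc + 8)[acc + 1] + 7
Answer: WP = 3*acc >= -14 && store(mem, d, 3*acc + 8)[3] < store(mem, d, 3*acc + 8)[acc + 1] + 7


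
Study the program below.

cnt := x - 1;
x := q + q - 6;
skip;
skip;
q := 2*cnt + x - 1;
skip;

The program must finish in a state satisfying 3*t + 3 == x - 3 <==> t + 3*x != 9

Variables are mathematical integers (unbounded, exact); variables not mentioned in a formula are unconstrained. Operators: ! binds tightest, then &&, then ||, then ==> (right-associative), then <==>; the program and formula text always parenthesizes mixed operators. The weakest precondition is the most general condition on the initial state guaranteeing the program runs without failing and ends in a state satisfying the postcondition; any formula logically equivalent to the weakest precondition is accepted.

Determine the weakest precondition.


Working backward. After the program, the postcondition 3*t + 3 == x - 3 <==> t + 3*x != 9 must hold; in canonical form it is 3*t == x - 6 <==> t + 3*x != 9.
Before skip: 3*t == x - 6 <==> t + 3*x != 9
Before q := 2*cnt + x - 1: 3*t == x - 6 <==> t + 3*x != 9
Before skip: 3*t == x - 6 <==> t + 3*x != 9
Before skip: 3*t == x - 6 <==> t + 3*x != 9
Before x := q + q - 6: 3*t == 2*q - 12 <==> 6*q + t != 27
Before cnt := x - 1: 3*t == 2*q - 12 <==> 6*q + t != 27
Answer: WP = 3*t == 2*q - 12 <==> 6*q + t != 27


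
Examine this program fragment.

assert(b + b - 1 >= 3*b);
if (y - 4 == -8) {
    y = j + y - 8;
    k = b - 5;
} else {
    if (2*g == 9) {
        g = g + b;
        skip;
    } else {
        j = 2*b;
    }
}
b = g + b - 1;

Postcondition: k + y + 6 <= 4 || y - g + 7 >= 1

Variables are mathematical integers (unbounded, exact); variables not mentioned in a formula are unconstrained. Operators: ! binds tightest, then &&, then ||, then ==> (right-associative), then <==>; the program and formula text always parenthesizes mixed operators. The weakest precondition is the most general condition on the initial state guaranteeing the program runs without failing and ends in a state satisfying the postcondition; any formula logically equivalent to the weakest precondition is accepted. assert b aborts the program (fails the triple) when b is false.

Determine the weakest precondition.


Working backward. After the program, the postcondition k + y + 6 <= 4 || y - g + 7 >= 1 must hold; in canonical form it is k + y <= -2 || y >= g - 6.
Before b := g + b - 1: k + y <= -2 || y >= g - 6
Then branch requires b + j + y <= 11 || j + y >= g + 2; else branch requires (2*g == 9 ==> (k + y <= -2 || y >= b + g - 6)) && ((!(2*g == 9)) ==> (k + y <= -2 || y >= g - 6)).
Before the if: (y == -4 ==> (b + j + y <= 11 || j + y >= g + 2)) && ((!(y == -4)) ==> ((2*g == 9 ==> (k + y <= -2 || y >= b + g - 6)) && ((!(2*g == 9)) ==> (k + y <= -2 || y >= g - 6))))
Before assert b + b - 1 >= 3*b: b <= -1 && (y == -4 ==> (b + j + y <= 11 || j + y >= g + 2)) && ((!(y == -4)) ==> ((2*g == 9 ==> (k + y <= -2 || y >= b + g - 6)) && ((!(2*g == 9)) ==> (k + y <= -2 || y >= g - 6))))
Answer: WP = b <= -1 && (y == -4 ==> (b + j + y <= 11 || j + y >= g + 2)) && ((!(y == -4)) ==> ((2*g == 9 ==> (k + y <= -2 || y >= b + g - 6)) && ((!(2*g == 9)) ==> (k + y <= -2 || y >= g - 6))))


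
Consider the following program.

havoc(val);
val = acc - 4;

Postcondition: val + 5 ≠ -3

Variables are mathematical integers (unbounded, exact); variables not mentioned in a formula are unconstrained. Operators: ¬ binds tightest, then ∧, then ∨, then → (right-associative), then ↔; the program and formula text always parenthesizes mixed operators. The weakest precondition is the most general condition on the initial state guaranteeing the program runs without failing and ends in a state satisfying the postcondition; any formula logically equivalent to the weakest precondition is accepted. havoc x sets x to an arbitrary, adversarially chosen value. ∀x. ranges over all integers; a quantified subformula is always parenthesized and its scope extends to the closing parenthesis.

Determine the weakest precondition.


Working backward. After the program, the postcondition val + 5 ≠ -3 must hold; in canonical form it is val ≠ -8.
Before val := acc - 4: acc ≠ -4
Before havoc val: acc ≠ -4
Answer: WP = acc ≠ -4


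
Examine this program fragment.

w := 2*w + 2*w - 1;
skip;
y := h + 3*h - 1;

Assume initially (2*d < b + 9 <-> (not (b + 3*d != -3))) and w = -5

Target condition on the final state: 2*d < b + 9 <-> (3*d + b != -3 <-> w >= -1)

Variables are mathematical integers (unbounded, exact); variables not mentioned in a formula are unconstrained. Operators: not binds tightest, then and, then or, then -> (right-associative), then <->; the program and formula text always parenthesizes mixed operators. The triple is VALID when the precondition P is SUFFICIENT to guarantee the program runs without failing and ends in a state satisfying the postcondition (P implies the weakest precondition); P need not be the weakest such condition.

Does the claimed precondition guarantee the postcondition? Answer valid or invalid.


Working backward. After the program, the postcondition 2*d < b + 9 <-> (3*d + b != -3 <-> w >= -1) must hold; in canonical form it is 2*d < b + 9 <-> (b + 3*d != -3 <-> w >= -1).
Before y := h + 3*h - 1: 2*d < b + 9 <-> (b + 3*d != -3 <-> w >= -1)
Before skip: 2*d < b + 9 <-> (b + 3*d != -3 <-> w >= -1)
Before w := 2*w + 2*w - 1: 2*d < b + 9 <-> (b + 3*d != -3 <-> 4*w >= 0)
The weakest precondition is 2*d < b + 9 <-> (b + 3*d != -3 <-> 4*w >= 0).
Check whether (2*d < b + 9 <-> (not (b + 3*d != -3))) and w = -5 implies it.
Every state satisfying the precondition satisfies the weakest precondition: the implication holds.
Answer: valid


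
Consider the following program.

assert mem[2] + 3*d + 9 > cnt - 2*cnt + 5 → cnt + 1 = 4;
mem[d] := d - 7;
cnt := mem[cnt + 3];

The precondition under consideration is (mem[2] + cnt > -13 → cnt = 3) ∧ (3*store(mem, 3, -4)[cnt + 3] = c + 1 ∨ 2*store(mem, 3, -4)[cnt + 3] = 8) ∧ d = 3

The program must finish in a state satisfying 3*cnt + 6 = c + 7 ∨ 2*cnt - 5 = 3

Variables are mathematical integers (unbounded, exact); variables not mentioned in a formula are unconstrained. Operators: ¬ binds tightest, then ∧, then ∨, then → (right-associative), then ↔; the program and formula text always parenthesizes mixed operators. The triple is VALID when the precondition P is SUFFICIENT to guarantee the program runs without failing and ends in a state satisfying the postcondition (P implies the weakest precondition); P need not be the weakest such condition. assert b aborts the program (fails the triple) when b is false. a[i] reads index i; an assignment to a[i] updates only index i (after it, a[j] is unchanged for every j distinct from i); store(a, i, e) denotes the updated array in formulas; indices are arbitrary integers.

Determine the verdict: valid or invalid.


Working backward. After the program, the postcondition 3*cnt + 6 = c + 7 ∨ 2*cnt - 5 = 3 must hold; in canonical form it is 3*cnt = c + 1 ∨ 2*cnt = 8.
Before cnt := mem[cnt + 3]: 3*mem[cnt + 3] = c + 1 ∨ 2*mem[cnt + 3] = 8
Before mem[d] := d - 7: 3*store(mem, d, d - 7)[cnt + 3] = c + 1 ∨ 2*store(mem, d, d - 7)[cnt + 3] = 8
Before assert mem[2] + 3*d + 9 > cnt - 2*cnt + 5 → cnt + 1 = 4: (mem[2] + cnt + 3*d > -4 → cnt = 3) ∧ (3*store(mem, d, d - 7)[cnt + 3] = c + 1 ∨ 2*store(mem, d, d - 7)[cnt + 3] = 8)
The weakest precondition is (mem[2] + cnt + 3*d > -4 → cnt = 3) ∧ (3*store(mem, d, d - 7)[cnt + 3] = c + 1 ∨ 2*store(mem, d, d - 7)[cnt + 3] = 8).
Check whether (mem[2] + cnt > -13 → cnt = 3) ∧ (3*store(mem, 3, -4)[cnt + 3] = c + 1 ∨ 2*store(mem, 3, -4)[cnt + 3] = 8) ∧ d = 3 implies it.
Every state satisfying the precondition satisfies the weakest precondition: the implication holds.
Answer: valid


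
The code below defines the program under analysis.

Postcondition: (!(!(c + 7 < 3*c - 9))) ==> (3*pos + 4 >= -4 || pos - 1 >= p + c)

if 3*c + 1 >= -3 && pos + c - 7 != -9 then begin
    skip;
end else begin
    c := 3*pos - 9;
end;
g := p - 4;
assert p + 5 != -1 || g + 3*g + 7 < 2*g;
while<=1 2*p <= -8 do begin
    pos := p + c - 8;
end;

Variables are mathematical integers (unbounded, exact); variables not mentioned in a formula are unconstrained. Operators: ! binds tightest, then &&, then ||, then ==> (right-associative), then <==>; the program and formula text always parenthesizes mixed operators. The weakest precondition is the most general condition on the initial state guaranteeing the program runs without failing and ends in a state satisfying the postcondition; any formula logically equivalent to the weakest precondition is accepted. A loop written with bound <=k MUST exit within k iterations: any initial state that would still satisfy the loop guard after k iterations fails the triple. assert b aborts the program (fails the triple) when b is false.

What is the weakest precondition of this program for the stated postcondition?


Working backward. After the program, the postcondition (!(!(c + 7 < 3*c - 9))) ==> (3*pos + 4 >= -4 || pos - 1 >= p + c) must hold; in canonical form it is 2*c > 16 ==> (3*pos >= -8 || pos >= c + p + 1).
Before the loop (bound <=1), unroll the exhaustion recursion (WP_0 = exit-now case; WP_j = one more guarded iteration, up to j = 1):
  WP_0: (!(2*p <= -8)) && (2*c > 16 ==> (3*pos >= -8 || pos >= c + p + 1))
  WP_1: (2*p <= -8 ==> ((!(2*p <= -8)) && (2*c > 16 ==> 3*c + 3*p >= 16))) && ((!(2*p <= -8)) ==> (2*c > 16 ==> (3*pos >= -8 || pos >= c + p + 1)))
So before the loop: (2*p <= -8 ==> ((!(2*p <= -8)) && (2*c > 16 ==> 3*c + 3*p >= 16))) && ((!(2*p <= -8)) ==> (2*c > 16 ==> (3*pos >= -8 || pos >= c + p + 1)))
Before assert p + 5 != -1 || g + 3*g + 7 < 2*g: (p != -6 || 2*g < -7) && (2*p <= -8 ==> ((!(2*p <= -8)) && (2*c > 16 ==> 3*c + 3*p >= 16))) && ((!(2*p <= -8)) ==> (2*c > 16 ==> (3*pos >= -8 || pos >= c + p + 1)))
Before g := p - 4: (p != -6 || 2*p < 1) && (2*p <= -8 ==> ((!(2*p <= -8)) && (2*c > 16 ==> 3*c + 3*p >= 16))) && ((!(2*p <= -8)) ==> (2*c > 16 ==> (3*pos >= -8 || pos >= c + p + 1)))
Then branch requires (p != -6 || 2*p < 1) && (2*p <= -8 ==> ((!(2*p <= -8)) && (2*c > 16 ==> 3*c + 3*p >= 16))) && ((!(2*p <= -8)) ==> (2*c > 16 ==> (3*pos >= -8 || pos >= c + p + 1))); else branch requires (p != -6 || 2*p < 1) && (2*p <= -8 ==> ((!(2*p <= -8)) && (6*pos > 34 ==> 3*p + 9*pos >= 43))) && ((!(2*p <= -8)) ==> (6*pos > 34 ==> (3*pos >= -8 || p + 2*pos <= 8))).
Before the if: ((3*c >= -4 && c + pos != -2) ==> ((p != -6 || 2*p < 1) && (2*p <= -8 ==> ((!(2*p <= -8)) && (2*c > 16 ==> 3*c + 3*p >= 16))) && ((!(2*p <= -8)) ==> (2*c > 16 ==> (3*pos >= -8 || pos >= c + p + 1))))) && ((!(3*c >= -4 && c + pos != -2)) ==> ((p != -6 || 2*p < 1) && (2*p <= -8 ==> ((!(2*p <= -8)) && (6*pos > 34 ==> 3*p + 9*pos >= 43))) && ((!(2*p <= -8)) ==> (6*pos > 34 ==> (3*pos >= -8 || p + 2*pos <= 8)))))
Answer: WP = ((3*c >= -4 && c + pos != -2) ==> ((p != -6 || 2*p < 1) && (2*p <= -8 ==> ((!(2*p <= -8)) && (2*c > 16 ==> 3*c + 3*p >= 16))) && ((!(2*p <= -8)) ==> (2*c > 16 ==> (3*pos >= -8 || pos >= c + p + 1))))) && ((!(3*c >= -4 && c + pos != -2)) ==> ((p != -6 || 2*p < 1) && (2*p <= -8 ==> ((!(2*p <= -8)) && (6*pos > 34 ==> 3*p + 9*pos >= 43))) && ((!(2*p <= -8)) ==> (6*pos > 34 ==> (3*pos >= -8 || p + 2*pos <= 8)))))


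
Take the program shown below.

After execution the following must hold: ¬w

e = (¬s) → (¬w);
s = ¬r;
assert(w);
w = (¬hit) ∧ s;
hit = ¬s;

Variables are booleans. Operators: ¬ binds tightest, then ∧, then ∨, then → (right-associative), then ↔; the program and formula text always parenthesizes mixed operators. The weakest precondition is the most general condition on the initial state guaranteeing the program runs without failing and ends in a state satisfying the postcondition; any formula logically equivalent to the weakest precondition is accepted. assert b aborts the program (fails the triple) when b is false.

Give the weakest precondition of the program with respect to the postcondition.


Working backward. After the program, ¬w must hold.
Before hit := ¬s: ¬w
Before w := (¬hit) ∧ s: ¬((¬hit) ∧ s)
Before assert w: w ∧ (¬((¬hit) ∧ s))
Before s := ¬r: w ∧ (¬((¬hit) ∧ (¬r)))
Before e := (¬s) → (¬w): w ∧ (¬((¬hit) ∧ (¬r)))
Answer: WP = w ∧ (¬((¬hit) ∧ (¬r)))


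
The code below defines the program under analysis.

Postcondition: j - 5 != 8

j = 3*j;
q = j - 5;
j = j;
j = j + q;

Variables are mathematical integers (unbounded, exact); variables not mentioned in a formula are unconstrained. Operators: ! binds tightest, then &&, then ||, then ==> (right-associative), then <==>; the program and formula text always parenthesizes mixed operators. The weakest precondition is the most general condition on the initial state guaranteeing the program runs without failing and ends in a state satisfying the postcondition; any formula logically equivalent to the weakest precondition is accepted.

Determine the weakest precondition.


Working backward. After the program, the postcondition j - 5 != 8 must hold; in canonical form it is j != 13.
Before j := j + q: j + q != 13
Before j := j: j + q != 13
Before q := j - 5: 2*j != 18
Before j := 3*j: 6*j != 18
Answer: WP = 6*j != 18


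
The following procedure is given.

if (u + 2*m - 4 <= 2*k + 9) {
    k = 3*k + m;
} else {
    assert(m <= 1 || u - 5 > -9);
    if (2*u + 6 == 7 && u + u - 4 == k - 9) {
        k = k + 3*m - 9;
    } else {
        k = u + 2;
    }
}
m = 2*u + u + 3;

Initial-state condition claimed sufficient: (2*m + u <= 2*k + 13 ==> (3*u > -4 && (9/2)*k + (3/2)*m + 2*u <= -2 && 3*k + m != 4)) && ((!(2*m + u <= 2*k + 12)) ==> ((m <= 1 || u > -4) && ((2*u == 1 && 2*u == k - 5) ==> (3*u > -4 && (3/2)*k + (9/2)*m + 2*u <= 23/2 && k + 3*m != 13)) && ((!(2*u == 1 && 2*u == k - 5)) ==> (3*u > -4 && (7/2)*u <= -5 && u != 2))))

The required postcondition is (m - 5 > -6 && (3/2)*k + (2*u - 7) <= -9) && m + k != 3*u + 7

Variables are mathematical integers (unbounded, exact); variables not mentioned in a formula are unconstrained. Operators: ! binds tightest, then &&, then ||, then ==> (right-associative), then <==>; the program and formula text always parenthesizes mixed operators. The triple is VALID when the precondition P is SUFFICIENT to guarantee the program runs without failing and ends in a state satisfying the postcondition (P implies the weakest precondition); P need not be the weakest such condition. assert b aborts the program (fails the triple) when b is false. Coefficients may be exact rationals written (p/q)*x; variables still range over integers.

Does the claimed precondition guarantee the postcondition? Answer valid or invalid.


Working backward. After the program, the postcondition (m - 5 > -6 && (3/2)*k + (2*u - 7) <= -9) && m + k != 3*u + 7 must hold; in canonical form it is m > -1 && (3/2)*k + 2*u <= -2 && k + m != 3*u + 7.
Before m := 2*u + u + 3: 3*u > -4 && (3/2)*k + 2*u <= -2 && k != 4
Then branch requires 3*u > -4 && (9/2)*k + (3/2)*m + 2*u <= -2 && 3*k + m != 4; else branch requires (m <= 1 || u > -4) && ((2*u == 1 && 2*u == k - 5) ==> (3*u > -4 && (3/2)*k + (9/2)*m + 2*u <= 23/2 && k + 3*m != 13)) && ((!(2*u == 1 && 2*u == k - 5)) ==> (3*u > -4 && (7/2)*u <= -5 && u != 2)).
Before the if: (2*m + u <= 2*k + 13 ==> (3*u > -4 && (9/2)*k + (3/2)*m + 2*u <= -2 && 3*k + m != 4)) && ((!(2*m + u <= 2*k + 13)) ==> ((m <= 1 || u > -4) && ((2*u == 1 && 2*u == k - 5) ==> (3*u > -4 && (3/2)*k + (9/2)*m + 2*u <= 23/2 && k + 3*m != 13)) && ((!(2*u == 1 && 2*u == k - 5)) ==> (3*u > -4 && (7/2)*u <= -5 && u != 2))))
The weakest precondition is (2*m + u <= 2*k + 13 ==> (3*u > -4 && (9/2)*k + (3/2)*m + 2*u <= -2 && 3*k + m != 4)) && ((!(2*m + u <= 2*k + 13)) ==> ((m <= 1 || u > -4) && ((2*u == 1 && 2*u == k - 5) ==> (3*u > -4 && (3/2)*k + (9/2)*m + 2*u <= 23/2 && k + 3*m != 13)) && ((!(2*u == 1 && 2*u == k - 5)) ==> (3*u > -4 && (7/2)*u <= -5 && u != 2)))).
Check whether (2*m + u <= 2*k + 13 ==> (3*u > -4 && (9/2)*k + (3/2)*m + 2*u <= -2 && 3*k + m != 4)) && ((!(2*m + u <= 2*k + 12)) ==> ((m <= 1 || u > -4) && ((2*u == 1 && 2*u == k - 5) ==> (3*u > -4 && (3/2)*k + (9/2)*m + 2*u <= 23/2 && k + 3*m != 13)) && ((!(2*u == 1 && 2*u == k - 5)) ==> (3*u > -4 && (7/2)*u <= -5 && u != 2)))) implies it.
Every state satisfying the precondition satisfies the weakest precondition: the implication holds.
Answer: valid


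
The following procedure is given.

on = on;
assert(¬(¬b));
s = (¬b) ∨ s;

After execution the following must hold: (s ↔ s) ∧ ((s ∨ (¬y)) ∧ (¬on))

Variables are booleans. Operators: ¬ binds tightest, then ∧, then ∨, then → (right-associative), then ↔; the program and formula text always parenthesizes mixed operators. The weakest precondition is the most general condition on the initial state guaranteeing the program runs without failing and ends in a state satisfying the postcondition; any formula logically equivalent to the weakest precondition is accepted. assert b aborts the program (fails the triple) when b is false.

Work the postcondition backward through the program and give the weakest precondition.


Working backward. After the program, the postcondition (s ↔ s) ∧ ((s ∨ (¬y)) ∧ (¬on)) must hold; in canonical form it is (s ∨ (¬y)) ∧ (¬on).
Before s := (¬b) ∨ s: ((¬b) ∨ s ∨ (¬y)) ∧ (¬on)
Before assert ¬(¬b): b ∧ ((¬b) ∨ s ∨ (¬y)) ∧ (¬on)
Before on := on: b ∧ ((¬b) ∨ s ∨ (¬y)) ∧ (¬on)
Answer: WP = b ∧ ((¬b) ∨ s ∨ (¬y)) ∧ (¬on)


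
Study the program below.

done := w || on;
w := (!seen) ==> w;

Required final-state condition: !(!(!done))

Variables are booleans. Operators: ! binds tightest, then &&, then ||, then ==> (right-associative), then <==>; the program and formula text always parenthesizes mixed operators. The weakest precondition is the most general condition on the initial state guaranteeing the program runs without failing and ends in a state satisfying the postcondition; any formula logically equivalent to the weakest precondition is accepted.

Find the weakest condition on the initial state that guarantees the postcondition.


Working backward. After the program, the postcondition !(!(!done)) must hold; in canonical form it is !done.
Before w := (!seen) ==> w: !done
Before done := w || on: !(w || on)
Answer: WP = !(w || on)


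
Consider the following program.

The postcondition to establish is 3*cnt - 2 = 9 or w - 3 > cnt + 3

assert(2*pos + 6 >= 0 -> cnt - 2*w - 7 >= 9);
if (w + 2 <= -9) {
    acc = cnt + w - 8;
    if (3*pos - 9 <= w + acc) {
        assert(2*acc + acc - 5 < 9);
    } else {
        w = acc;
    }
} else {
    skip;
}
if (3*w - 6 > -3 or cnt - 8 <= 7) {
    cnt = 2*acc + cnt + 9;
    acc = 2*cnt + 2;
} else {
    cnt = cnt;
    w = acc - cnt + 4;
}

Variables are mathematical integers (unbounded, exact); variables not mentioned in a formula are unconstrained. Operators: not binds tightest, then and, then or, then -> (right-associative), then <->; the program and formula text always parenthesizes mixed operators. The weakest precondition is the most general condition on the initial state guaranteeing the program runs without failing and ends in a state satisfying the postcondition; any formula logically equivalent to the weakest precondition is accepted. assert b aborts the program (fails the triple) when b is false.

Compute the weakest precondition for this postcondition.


Working backward. After the program, the postcondition 3*cnt - 2 = 9 or w - 3 > cnt + 3 must hold; in canonical form it is 3*cnt = 11 or w > cnt + 6.
Then branch requires 6*acc + 3*cnt = -16 or w > 2*acc + cnt + 15; else branch requires 3*cnt = 11 or acc > 2*cnt + 2.
Before the if: ((3*w > 3 or cnt <= 15) -> (6*acc + 3*cnt = -16 or w > 2*acc + cnt + 15)) and ((not (3*w > 3 or cnt <= 15)) -> (3*cnt = 11 or acc > 2*cnt + 2))
Then branch requires (3*pos <= cnt + 2*w + 1 -> (3*cnt + 3*w < 38 and ((3*w > 3 or cnt <= 15) -> (9*cnt + 6*w = 32 or 3*cnt + w < 1)) and ((not (3*w > 3 or cnt <= 15)) -> (3*cnt = 11 or w > cnt + 10)))) and ((not (3*pos <= cnt + 2*w + 1)) -> (((3*cnt + 3*w > 27 or cnt <= 15) -> (9*cnt + 6*w = 32 or 2*cnt + w < -7)) and ((not (3*cnt + 3*w > 27 or cnt <= 15)) -> (3*cnt = 11 or w > cnt + 10)))); else branch requires ((3*w > 3 or cnt <= 15) -> (6*acc + 3*cnt = -16 or w > 2*acc + cnt + 15)) and ((not (3*w > 3 or cnt <= 15)) -> (3*cnt = 11 or acc > 2*cnt + 2)).
Before the if: (w <= -11 -> ((3*pos <= cnt + 2*w + 1 -> (3*cnt + 3*w < 38 and ((3*w > 3 or cnt <= 15) -> (9*cnt + 6*w = 32 or 3*cnt + w < 1)) and ((not (3*w > 3 or cnt <= 15)) -> (3*cnt = 11 or w > cnt + 10)))) and ((not (3*pos <= cnt + 2*w + 1)) -> (((3*cnt + 3*w > 27 or cnt <= 15) -> (9*cnt + 6*w = 32 or 2*cnt + w < -7)) and ((not (3*cnt + 3*w > 27 or cnt <= 15)) -> (3*cnt = 11 or w > cnt + 10)))))) and ((not (w <= -11)) -> (((3*w > 3 or cnt <= 15) -> (6*acc + 3*cnt = -16 or w > 2*acc + cnt + 15)) and ((not (3*w > 3 or cnt <= 15)) -> (3*cnt = 11 or acc > 2*cnt + 2))))
Before assert 2*pos + 6 >= 0 -> cnt - 2*w - 7 >= 9: (2*pos >= -6 -> cnt >= 2*w + 16) and (w <= -11 -> ((3*pos <= cnt + 2*w + 1 -> (3*cnt + 3*w < 38 and ((3*w > 3 or cnt <= 15) -> (9*cnt + 6*w = 32 or 3*cnt + w < 1)) and ((not (3*w > 3 or cnt <= 15)) -> (3*cnt = 11 or w > cnt + 10)))) and ((not (3*pos <= cnt + 2*w + 1)) -> (((3*cnt + 3*w > 27 or cnt <= 15) -> (9*cnt + 6*w = 32 or 2*cnt + w < -7)) and ((not (3*cnt + 3*w > 27 or cnt <= 15)) -> (3*cnt = 11 or w > cnt + 10)))))) and ((not (w <= -11)) -> (((3*w > 3 or cnt <= 15) -> (6*acc + 3*cnt = -16 or w > 2*acc + cnt + 15)) and ((not (3*w > 3 or cnt <= 15)) -> (3*cnt = 11 or acc > 2*cnt + 2))))
Answer: WP = (2*pos >= -6 -> cnt >= 2*w + 16) and (w <= -11 -> ((3*pos <= cnt + 2*w + 1 -> (3*cnt + 3*w < 38 and ((3*w > 3 or cnt <= 15) -> (9*cnt + 6*w = 32 or 3*cnt + w < 1)) and ((not (3*w > 3 or cnt <= 15)) -> (3*cnt = 11 or w > cnt + 10)))) and ((not (3*pos <= cnt + 2*w + 1)) -> (((3*cnt + 3*w > 27 or cnt <= 15) -> (9*cnt + 6*w = 32 or 2*cnt + w < -7)) and ((not (3*cnt + 3*w > 27 or cnt <= 15)) -> (3*cnt = 11 or w > cnt + 10)))))) and ((not (w <= -11)) -> (((3*w > 3 or cnt <= 15) -> (6*acc + 3*cnt = -16 or w > 2*acc + cnt + 15)) and ((not (3*w > 3 or cnt <= 15)) -> (3*cnt = 11 or acc > 2*cnt + 2))))
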